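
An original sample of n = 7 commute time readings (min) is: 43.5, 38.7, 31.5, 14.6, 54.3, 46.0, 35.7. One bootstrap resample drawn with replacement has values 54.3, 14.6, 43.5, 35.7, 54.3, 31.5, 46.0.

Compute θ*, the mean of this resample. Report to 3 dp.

Mean = (54.3 + 14.6 + 43.5 + 35.7 + 54.3 + 31.5 + 46.0) / 7 = 279.90 / 7 = 39.986

θ* = 39.986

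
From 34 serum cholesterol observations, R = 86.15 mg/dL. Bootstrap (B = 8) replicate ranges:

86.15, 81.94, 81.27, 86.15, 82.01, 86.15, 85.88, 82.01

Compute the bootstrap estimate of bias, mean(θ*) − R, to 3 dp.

mean(θ*) = (86.15 + 81.94 + 81.27 + 86.15 + 82.01 + 86.15 + 85.88 + 82.01) / 8 = 83.9450
bias = 83.9450 − 86.15

bias = −2.205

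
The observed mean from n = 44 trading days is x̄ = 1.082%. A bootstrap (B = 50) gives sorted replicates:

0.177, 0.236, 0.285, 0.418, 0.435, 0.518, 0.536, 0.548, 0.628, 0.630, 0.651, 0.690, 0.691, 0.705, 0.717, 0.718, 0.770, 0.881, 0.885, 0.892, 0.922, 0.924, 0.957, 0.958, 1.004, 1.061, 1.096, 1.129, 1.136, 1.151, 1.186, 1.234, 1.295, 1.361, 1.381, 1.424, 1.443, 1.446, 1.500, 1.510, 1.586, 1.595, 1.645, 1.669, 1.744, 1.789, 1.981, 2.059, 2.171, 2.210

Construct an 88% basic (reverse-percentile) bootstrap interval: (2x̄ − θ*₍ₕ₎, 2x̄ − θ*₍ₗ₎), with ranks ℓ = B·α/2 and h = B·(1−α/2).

(0.183, 1.879)

Percentile endpoints at ranks 3 and 47: θ*₍3₎ = 0.285, θ*₍47₎ = 1.981.
Basic interval reflects these around x̄:
  lower = 2 × 1.082 − 1.981 = 0.183
  upper = 2 × 1.082 − 0.285 = 1.879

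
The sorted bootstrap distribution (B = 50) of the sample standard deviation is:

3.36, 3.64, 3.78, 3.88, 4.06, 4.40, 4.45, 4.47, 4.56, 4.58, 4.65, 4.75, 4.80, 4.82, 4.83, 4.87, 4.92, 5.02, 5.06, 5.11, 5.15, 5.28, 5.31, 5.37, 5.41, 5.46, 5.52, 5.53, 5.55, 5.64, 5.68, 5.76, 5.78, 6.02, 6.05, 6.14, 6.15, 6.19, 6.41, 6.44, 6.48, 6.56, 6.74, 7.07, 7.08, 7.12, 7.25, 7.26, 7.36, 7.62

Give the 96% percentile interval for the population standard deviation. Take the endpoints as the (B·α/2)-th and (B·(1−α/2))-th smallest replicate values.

α = 0.04; lower rank = 50 × 0.020 = 1; upper rank = 50 × 0.980 = 49.
The 1st smallest replicate is 3.36; the 49th is 7.36.

(3.36, 7.36)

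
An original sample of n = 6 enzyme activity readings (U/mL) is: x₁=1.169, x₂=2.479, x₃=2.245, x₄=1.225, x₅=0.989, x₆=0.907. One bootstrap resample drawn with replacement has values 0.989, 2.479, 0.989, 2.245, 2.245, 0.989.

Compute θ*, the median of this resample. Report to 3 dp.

θ* = 1.617

Sorted: 0.989, 0.989, 0.989, 2.245, 2.245, 2.479
Median = average of the two middle values = 1.617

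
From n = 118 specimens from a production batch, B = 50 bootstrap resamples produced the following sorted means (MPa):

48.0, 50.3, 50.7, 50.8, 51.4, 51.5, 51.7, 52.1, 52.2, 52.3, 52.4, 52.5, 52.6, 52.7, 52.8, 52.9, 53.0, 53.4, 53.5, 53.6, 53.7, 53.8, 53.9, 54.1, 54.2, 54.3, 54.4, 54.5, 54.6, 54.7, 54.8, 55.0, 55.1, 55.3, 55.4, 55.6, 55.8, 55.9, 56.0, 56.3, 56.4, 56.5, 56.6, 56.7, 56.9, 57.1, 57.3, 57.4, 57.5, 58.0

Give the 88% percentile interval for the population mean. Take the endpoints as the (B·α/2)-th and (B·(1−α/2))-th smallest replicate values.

(50.7, 57.3)

α = 0.12; lower rank = 50 × 0.060 = 3; upper rank = 50 × 0.940 = 47.
The 3rd smallest replicate is 50.7; the 47th is 57.3.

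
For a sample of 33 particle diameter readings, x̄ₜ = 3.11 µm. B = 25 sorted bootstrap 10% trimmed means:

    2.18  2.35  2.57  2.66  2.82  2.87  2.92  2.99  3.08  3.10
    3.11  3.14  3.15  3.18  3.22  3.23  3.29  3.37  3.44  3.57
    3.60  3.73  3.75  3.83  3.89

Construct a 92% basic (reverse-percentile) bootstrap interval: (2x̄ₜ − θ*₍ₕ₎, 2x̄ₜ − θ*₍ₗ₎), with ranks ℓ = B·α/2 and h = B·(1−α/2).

Percentile endpoints at ranks 1 and 24: θ*₍1₎ = 2.18, θ*₍24₎ = 3.83.
Basic interval reflects these around x̄ₜ:
  lower = 2 × 3.11 − 3.83 = 2.39
  upper = 2 × 3.11 − 2.18 = 4.04

(2.39, 4.04)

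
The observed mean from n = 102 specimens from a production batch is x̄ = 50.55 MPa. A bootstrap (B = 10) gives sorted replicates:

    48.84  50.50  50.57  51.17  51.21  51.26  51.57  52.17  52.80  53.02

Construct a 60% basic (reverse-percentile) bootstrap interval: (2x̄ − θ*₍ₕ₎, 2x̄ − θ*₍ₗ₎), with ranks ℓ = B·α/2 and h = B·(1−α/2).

Percentile endpoints at ranks 2 and 8: θ*₍2₎ = 50.50, θ*₍8₎ = 52.17.
Basic interval reflects these around x̄:
  lower = 2 × 50.55 − 52.17 = 48.93
  upper = 2 × 50.55 − 50.50 = 50.60

(48.93, 50.60)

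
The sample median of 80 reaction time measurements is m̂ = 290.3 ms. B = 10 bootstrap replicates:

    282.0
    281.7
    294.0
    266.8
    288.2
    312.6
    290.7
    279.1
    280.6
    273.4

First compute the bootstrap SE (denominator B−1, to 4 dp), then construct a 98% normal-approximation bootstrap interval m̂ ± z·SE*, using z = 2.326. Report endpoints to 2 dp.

(261.03, 319.57)

Mean of replicates = 284.9100; sum of squared deviations = 1425.2690; SE* = √(1425.2690/9) = 12.5842
Margin = 2.326 × 12.5842 = 29.271
Interval: 290.3 ± 29.271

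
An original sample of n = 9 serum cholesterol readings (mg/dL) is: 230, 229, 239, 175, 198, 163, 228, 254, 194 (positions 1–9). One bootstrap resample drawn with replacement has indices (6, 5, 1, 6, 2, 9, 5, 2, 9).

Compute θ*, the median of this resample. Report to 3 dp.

θ* = 198.000

Resample values: 163, 198, 230, 163, 229, 194, 198, 229, 194.
Sorted: 163, 163, 194, 194, 198, 198, 229, 229, 230
Median = middle value = 198.000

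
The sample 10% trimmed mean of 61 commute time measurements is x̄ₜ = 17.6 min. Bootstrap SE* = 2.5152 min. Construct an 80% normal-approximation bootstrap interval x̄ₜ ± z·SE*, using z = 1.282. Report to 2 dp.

Margin = 1.282 × 2.5152 = 3.224
Interval: 17.6 ± 3.224

(14.38, 20.82)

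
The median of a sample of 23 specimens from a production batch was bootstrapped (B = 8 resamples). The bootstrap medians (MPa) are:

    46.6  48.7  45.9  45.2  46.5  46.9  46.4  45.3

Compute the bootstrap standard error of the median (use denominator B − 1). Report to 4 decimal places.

Bootstrap SE is the standard deviation of the 8 replicate medians.
Mean of replicates: (46.6 + 48.7 + 45.9 + 45.2 + 46.5 + 46.9 + 46.4 + 45.3) / 8 = 371.50000 / 8 = 46.43750
Sum of squared deviations: (+0.16250)² + (+2.26250)² + (−0.53750)² + (−1.23750)² + (+0.06250)² + (+0.46250)² + (−0.03750)² + (−1.13750)² = 8.47875
Variance = 8.47875 / 7 = 1.21125
SE* = √1.21125

SE* = 1.1006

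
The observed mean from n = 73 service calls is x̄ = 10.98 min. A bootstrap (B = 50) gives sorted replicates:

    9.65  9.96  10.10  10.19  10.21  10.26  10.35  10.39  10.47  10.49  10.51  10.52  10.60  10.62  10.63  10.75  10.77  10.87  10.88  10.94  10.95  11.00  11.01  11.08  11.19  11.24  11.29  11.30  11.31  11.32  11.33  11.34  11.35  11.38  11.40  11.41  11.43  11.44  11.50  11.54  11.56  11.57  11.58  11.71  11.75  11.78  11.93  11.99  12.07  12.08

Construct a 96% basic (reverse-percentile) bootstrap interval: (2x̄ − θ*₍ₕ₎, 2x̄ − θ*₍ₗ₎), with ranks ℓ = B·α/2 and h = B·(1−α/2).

Percentile endpoints at ranks 1 and 49: θ*₍1₎ = 9.65, θ*₍49₎ = 12.07.
Basic interval reflects these around x̄:
  lower = 2 × 10.98 − 12.07 = 9.89
  upper = 2 × 10.98 − 9.65 = 12.31

(9.89, 12.31)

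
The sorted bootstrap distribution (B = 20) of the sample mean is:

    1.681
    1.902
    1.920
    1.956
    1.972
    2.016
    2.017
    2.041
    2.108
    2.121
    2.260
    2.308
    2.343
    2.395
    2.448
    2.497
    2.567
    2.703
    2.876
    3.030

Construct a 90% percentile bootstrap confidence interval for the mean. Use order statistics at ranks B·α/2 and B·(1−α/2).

(1.681, 2.876)

α = 0.10; lower rank = 20 × 0.050 = 1; upper rank = 20 × 0.950 = 19.
The 1st smallest replicate is 1.681; the 19th is 2.876.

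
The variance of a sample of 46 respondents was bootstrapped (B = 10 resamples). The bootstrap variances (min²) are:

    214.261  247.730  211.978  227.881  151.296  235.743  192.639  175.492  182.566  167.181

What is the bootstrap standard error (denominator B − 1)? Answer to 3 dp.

SE* = 31.769

Bootstrap SE is the standard deviation of the 10 replicate variances.
Mean of replicates: (214.261 + 247.730 + 211.978 + 227.881 + 151.296 + 235.743 + 192.639 + 175.492 + 182.566 + 167.181) / 10 = 2006.7670 / 10 = 200.6767
Sum of squared deviations: (+13.5843)² + (+47.0533)² + (+11.3013)² + (+27.2043)² + (−49.3807)² + (+35.0663)² + (−8.0377)² + (−25.1847)² + (−18.1107)² + (−33.4957)² = 9083.2716
Variance = 9083.2716 / 9 = 1009.2524
SE* = √1009.2524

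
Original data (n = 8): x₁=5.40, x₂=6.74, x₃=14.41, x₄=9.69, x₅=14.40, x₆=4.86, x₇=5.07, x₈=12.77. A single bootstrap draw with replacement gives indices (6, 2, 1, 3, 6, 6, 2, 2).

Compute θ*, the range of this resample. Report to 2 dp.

Resample values: 4.86, 6.74, 5.40, 14.41, 4.86, 4.86, 6.74, 6.74.
Range = 14.41 − 4.86 = 9.55

θ* = 9.55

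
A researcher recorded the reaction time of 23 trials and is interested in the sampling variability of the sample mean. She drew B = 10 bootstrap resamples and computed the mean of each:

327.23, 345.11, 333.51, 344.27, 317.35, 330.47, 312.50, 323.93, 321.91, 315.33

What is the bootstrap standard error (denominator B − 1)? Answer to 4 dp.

Bootstrap SE is the standard deviation of the 10 replicate means.
Mean of replicates: (327.23 + 345.11 + 333.51 + 344.27 + 317.35 + 330.47 + 312.50 + 323.93 + 321.91 + 315.33) / 10 = 3271.61000 / 10 = 327.16100
Sum of squared deviations: (+0.06900)² + (+17.94900)² + (+6.34900)² + (+17.10900)² + (−9.81100)² + (+3.30900)² + (−14.66100)² + (−3.23100)² + (−5.25100)² + (−11.83100)² = 1155.33409
Variance = 1155.33409 / 9 = 128.37045
SE* = √128.37045

SE* = 11.3301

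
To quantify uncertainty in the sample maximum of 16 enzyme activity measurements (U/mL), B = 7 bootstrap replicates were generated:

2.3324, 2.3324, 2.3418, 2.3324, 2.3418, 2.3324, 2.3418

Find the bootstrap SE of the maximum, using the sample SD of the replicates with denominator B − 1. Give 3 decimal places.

Bootstrap SE is the standard deviation of the 7 replicate maximums.
Mean of replicates: (2.3324 + 2.3324 + 2.3418 + 2.3324 + 2.3418 + 2.3324 + 2.3418) / 7 = 16.35500 / 7 = 2.33643
Sum of squared deviations: (−0.00403)² + (−0.00403)² + (+0.00537)² + (−0.00403)² + (+0.00537)² + (−0.00403)² + (+0.00537)² = 0.00015
Variance = 0.00015 / 6 = 0.00003
SE* = √0.00003

SE* = 0.005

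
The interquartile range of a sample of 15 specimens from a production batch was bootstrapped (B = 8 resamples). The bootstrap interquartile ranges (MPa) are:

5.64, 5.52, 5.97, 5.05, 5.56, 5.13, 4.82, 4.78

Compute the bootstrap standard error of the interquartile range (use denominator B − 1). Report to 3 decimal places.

SE* = 0.426

Bootstrap SE is the standard deviation of the 8 replicate interquartile ranges.
Mean of replicates: (5.64 + 5.52 + 5.97 + 5.05 + 5.56 + 5.13 + 4.82 + 4.78) / 8 = 42.4700 / 8 = 5.3087
Sum of squared deviations: (+0.3312)² + (+0.2112)² + (+0.6612)² + (−0.2588)² + (+0.2512)² + (−0.1787)² + (−0.4887)² + (−0.5287)² = 1.2721
Variance = 1.2721 / 7 = 0.1817
SE* = √0.1817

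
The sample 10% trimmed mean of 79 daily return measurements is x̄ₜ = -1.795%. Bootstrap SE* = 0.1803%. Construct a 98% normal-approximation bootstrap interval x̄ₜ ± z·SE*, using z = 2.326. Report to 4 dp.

(-2.2144, -1.3756)

Margin = 2.326 × 0.1803 = 0.41938
Interval: -1.795 ± 0.41938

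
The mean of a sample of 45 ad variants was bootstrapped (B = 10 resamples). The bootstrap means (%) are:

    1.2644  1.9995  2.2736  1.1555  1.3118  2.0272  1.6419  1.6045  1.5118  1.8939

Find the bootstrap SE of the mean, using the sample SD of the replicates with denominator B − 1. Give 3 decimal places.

Bootstrap SE is the standard deviation of the 10 replicate means.
Mean of replicates: (1.2644 + 1.9995 + 2.2736 + 1.1555 + 1.3118 + 2.0272 + 1.6419 + 1.6045 + 1.5118 + 1.8939) / 10 = 16.68410 / 10 = 1.66841
Sum of squared deviations: (−0.40401)² + (+0.33109)² + (+0.60519)² + (−0.51291)² + (−0.35661)² + (+0.35879)² + (−0.02651)² + (−0.06391)² + (−0.15661)² + (+0.22549)² = 1.23824
Variance = 1.23824 / 9 = 0.13758
SE* = √0.13758

SE* = 0.371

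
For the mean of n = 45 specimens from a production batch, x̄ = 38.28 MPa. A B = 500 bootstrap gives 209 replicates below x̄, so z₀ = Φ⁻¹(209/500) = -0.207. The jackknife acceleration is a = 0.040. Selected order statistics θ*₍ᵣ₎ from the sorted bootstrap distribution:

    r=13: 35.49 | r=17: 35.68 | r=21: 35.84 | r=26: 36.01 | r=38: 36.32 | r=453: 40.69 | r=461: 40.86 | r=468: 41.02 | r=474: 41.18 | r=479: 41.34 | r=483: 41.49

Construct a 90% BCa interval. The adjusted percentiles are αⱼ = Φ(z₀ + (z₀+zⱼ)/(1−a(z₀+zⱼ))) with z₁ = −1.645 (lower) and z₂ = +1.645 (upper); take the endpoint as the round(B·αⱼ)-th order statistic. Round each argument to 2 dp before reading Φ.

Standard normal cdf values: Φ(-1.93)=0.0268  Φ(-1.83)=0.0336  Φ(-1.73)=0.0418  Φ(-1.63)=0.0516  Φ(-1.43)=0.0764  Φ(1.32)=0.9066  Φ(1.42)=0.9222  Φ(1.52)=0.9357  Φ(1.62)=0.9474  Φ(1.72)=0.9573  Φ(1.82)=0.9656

Lower: z₀ + z₁ = -0.207 + (-1.645) = -1.852; 1 − a(z₀+z₁) = 1 − (0.040)(-1.852) = 1.0741; argument = -0.207 + (-1.852)/1.0741 = -1.9313 → -1.93.
α₁ = Φ(-1.93) = 0.0268; rank = round(500 × 0.0268) = 13; θ*₍13₎ = 35.49.
Upper: z₀ + z₂ = 1.438; 1 − a(z₀+z₂) = 0.9425; argument = 1.3188 → 1.32; α₂ = 0.9066; rank = 453; θ*₍453₎ = 40.69.

(35.49, 40.69)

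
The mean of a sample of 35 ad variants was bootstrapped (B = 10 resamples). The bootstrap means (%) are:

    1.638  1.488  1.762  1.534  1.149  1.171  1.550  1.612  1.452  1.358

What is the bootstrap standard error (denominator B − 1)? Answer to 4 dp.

Bootstrap SE is the standard deviation of the 10 replicate means.
Mean of replicates: (1.638 + 1.488 + 1.762 + 1.534 + 1.149 + 1.171 + 1.550 + 1.612 + 1.452 + 1.358) / 10 = 14.71400 / 10 = 1.47140
Sum of squared deviations: (+0.16660)² + (+0.01660)² + (+0.29060)² + (+0.06260)² + (−0.32240)² + (−0.30040)² + (+0.07860)² + (+0.14060)² + (−0.01940)² + (−0.11340)² = 0.34976
Variance = 0.34976 / 9 = 0.03886
SE* = √0.03886

SE* = 0.1971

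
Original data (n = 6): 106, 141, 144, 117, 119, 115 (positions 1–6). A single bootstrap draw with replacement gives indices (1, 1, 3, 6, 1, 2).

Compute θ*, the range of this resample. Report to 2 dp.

Resample values: 106, 106, 144, 115, 106, 141.
Range = 144 − 106 = 38.00

θ* = 38.00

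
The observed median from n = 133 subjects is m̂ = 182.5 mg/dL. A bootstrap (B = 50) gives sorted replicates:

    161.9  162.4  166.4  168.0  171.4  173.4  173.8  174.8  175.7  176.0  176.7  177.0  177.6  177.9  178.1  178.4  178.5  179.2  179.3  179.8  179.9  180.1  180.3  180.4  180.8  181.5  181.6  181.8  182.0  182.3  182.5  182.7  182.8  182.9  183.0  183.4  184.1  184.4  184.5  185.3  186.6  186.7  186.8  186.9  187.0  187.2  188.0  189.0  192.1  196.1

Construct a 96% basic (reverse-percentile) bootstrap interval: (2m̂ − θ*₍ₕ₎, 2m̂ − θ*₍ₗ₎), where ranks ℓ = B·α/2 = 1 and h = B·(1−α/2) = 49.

Percentile endpoints at ranks 1 and 49: θ*₍1₎ = 161.9, θ*₍49₎ = 192.1.
Basic interval reflects these around m̂:
  lower = 2 × 182.5 − 192.1 = 172.9
  upper = 2 × 182.5 − 161.9 = 203.1

(172.9, 203.1)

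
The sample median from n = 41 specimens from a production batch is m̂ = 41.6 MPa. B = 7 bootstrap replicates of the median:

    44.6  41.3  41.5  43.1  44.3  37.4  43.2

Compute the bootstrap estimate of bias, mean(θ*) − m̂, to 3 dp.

bias = +0.600

mean(θ*) = (44.6 + 41.3 + 41.5 + 43.1 + 44.3 + 37.4 + 43.2) / 7 = 42.2000
bias = 42.2000 − 41.6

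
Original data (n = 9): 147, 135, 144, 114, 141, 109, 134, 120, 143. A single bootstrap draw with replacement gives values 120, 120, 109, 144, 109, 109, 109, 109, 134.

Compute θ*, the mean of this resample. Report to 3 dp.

θ* = 118.111

Mean = (120 + 120 + 109 + 144 + 109 + 109 + 109 + 109 + 134) / 9 = 1063.0 / 9 = 118.111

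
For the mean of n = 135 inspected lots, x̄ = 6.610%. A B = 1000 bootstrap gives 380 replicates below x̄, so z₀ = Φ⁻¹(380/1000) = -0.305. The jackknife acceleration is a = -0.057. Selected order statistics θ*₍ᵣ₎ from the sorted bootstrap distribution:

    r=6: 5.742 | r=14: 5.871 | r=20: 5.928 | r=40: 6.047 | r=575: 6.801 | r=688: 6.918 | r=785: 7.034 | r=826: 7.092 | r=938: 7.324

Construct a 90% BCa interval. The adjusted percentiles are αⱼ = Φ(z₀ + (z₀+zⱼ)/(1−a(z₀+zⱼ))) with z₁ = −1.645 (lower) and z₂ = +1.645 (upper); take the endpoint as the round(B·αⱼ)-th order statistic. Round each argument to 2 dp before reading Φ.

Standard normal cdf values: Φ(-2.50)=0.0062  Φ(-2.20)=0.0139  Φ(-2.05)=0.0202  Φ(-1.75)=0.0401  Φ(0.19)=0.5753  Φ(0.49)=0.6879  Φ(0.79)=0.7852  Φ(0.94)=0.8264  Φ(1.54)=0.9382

(5.742, 7.092)

Lower: z₀ + z₁ = -0.305 + (-1.645) = -1.950; 1 − a(z₀+z₁) = 1 − (-0.057)(-1.950) = 0.8889; argument = -0.305 + (-1.950)/0.8889 = -2.4988 → -2.50.
α₁ = Φ(-2.50) = 0.0062; rank = round(1000 × 0.0062) = 6; θ*₍6₎ = 5.742.
Upper: z₀ + z₂ = 1.340; 1 − a(z₀+z₂) = 1.0764; argument = 0.9399 → 0.94; α₂ = 0.8264; rank = 826; θ*₍826₎ = 7.092.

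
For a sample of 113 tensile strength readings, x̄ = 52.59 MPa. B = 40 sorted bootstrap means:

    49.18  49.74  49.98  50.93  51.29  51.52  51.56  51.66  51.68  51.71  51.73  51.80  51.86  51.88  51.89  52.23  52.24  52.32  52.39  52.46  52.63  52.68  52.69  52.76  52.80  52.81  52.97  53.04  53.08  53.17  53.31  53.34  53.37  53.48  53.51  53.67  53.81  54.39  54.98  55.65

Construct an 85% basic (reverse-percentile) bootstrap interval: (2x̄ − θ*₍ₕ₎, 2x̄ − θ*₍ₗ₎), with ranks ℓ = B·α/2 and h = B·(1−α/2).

(51.37, 55.20)

Percentile endpoints at ranks 3 and 37: θ*₍3₎ = 49.98, θ*₍37₎ = 53.81.
Basic interval reflects these around x̄:
  lower = 2 × 52.59 − 53.81 = 51.37
  upper = 2 × 52.59 − 49.98 = 55.20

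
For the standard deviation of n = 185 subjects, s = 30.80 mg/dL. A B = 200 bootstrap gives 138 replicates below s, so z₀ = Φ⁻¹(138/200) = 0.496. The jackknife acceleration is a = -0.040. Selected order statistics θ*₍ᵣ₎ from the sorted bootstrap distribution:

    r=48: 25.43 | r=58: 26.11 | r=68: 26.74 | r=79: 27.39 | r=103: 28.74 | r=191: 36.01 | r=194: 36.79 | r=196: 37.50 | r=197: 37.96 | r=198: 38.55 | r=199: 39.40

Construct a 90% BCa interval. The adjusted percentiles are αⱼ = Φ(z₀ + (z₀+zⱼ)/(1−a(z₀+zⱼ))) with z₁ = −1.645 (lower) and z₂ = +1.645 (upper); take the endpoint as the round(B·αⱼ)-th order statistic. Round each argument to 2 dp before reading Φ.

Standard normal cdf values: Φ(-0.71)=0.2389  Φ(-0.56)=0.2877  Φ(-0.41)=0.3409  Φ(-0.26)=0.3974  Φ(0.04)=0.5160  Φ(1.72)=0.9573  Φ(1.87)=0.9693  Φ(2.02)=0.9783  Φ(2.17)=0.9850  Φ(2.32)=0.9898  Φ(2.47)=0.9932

(25.43, 39.40)

Lower: z₀ + z₁ = 0.496 + (-1.645) = -1.149; 1 − a(z₀+z₁) = 1 − (-0.040)(-1.149) = 0.9540; argument = 0.496 + (-1.149)/0.9540 = -0.7084 → -0.71.
α₁ = Φ(-0.71) = 0.2389; rank = round(200 × 0.2389) = 48; θ*₍48₎ = 25.43.
Upper: z₀ + z₂ = 2.141; 1 − a(z₀+z₂) = 1.0856; argument = 2.4681 → 2.47; α₂ = 0.9932; rank = 199; θ*₍199₎ = 39.40.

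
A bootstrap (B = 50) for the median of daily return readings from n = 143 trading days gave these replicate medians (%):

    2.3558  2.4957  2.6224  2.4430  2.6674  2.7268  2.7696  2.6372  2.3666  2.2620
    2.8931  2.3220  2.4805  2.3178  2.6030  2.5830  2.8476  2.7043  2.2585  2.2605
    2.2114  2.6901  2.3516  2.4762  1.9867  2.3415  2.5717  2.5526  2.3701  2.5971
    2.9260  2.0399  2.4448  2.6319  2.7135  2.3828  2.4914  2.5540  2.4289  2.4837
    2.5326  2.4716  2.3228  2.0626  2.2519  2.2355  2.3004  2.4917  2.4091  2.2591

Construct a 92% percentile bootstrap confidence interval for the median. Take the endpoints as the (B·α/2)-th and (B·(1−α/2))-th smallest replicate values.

Sorted replicates: 1.9867, 2.0399, 2.0626, 2.2114, 2.2355, 2.2519, 2.2585, 2.2591, 2.2605, 2.2620, 2.3004, 2.3178, 2.3220, 2.3228, 2.3415, 2.3516, 2.3558, 2.3666, 2.3701, 2.3828, 2.4091, 2.4289, 2.4430, 2.4448, 2.4716, 2.4762, 2.4805, 2.4837, 2.4914, 2.4917, 2.4957, 2.5326, 2.5526, 2.5540, 2.5717, 2.5830, 2.5971, 2.6030, 2.6224, 2.6319, 2.6372, 2.6674, 2.6901, 2.7043, 2.7135, 2.7268, 2.7696, 2.8476, 2.8931, 2.9260
α = 0.08; lower rank = 50 × 0.040 = 2; upper rank = 50 × 0.960 = 48.
The 2nd smallest replicate is 2.0399; the 48th is 2.8476.

(2.0399, 2.8476)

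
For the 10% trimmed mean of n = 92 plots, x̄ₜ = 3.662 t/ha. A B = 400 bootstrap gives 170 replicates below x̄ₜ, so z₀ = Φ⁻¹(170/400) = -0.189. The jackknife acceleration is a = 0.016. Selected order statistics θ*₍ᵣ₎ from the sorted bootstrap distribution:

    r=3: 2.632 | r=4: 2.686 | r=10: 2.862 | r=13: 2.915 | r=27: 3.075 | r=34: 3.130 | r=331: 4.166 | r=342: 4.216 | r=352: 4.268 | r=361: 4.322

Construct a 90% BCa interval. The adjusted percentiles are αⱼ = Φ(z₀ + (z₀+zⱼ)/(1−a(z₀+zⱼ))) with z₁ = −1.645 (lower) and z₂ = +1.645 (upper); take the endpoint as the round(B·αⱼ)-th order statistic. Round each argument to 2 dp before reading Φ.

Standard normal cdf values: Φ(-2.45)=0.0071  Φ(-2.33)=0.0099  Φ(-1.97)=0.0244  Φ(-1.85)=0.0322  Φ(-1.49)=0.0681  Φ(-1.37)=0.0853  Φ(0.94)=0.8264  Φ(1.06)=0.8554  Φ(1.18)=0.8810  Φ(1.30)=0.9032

(2.862, 4.322)

Lower: z₀ + z₁ = -0.189 + (-1.645) = -1.834; 1 − a(z₀+z₁) = 1 − (0.016)(-1.834) = 1.0293; argument = -0.189 + (-1.834)/1.0293 = -1.9707 → -1.97.
α₁ = Φ(-1.97) = 0.0244; rank = round(400 × 0.0244) = 10; θ*₍10₎ = 2.862.
Upper: z₀ + z₂ = 1.456; 1 − a(z₀+z₂) = 0.9767; argument = 1.3017 → 1.30; α₂ = 0.9032; rank = 361; θ*₍361₎ = 4.322.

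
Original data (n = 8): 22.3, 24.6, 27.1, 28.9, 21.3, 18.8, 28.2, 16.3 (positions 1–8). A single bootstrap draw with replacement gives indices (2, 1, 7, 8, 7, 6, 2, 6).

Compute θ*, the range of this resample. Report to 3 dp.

θ* = 11.900

Resample values: 24.6, 22.3, 28.2, 16.3, 28.2, 18.8, 24.6, 18.8.
Range = 28.2 − 16.3 = 11.900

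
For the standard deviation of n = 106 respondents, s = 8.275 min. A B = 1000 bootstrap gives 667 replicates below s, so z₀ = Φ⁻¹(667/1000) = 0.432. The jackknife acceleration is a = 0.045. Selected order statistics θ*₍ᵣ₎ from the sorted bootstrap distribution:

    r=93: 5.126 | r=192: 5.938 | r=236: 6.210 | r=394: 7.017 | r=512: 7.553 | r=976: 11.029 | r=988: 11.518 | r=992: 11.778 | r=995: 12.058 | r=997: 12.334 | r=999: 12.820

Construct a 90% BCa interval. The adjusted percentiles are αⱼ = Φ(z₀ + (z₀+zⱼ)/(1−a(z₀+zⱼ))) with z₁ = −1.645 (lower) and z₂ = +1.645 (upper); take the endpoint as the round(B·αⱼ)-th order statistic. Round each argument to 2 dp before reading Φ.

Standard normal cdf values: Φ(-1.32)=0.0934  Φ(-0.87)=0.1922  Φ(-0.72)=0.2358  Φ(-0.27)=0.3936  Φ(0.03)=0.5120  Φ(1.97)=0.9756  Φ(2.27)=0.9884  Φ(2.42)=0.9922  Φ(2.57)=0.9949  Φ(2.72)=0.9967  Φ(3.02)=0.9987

(6.210, 12.334)

Lower: z₀ + z₁ = 0.432 + (-1.645) = -1.213; 1 − a(z₀+z₁) = 1 − (0.045)(-1.213) = 1.0546; argument = 0.432 + (-1.213)/1.0546 = -0.7182 → -0.72.
α₁ = Φ(-0.72) = 0.2358; rank = round(1000 × 0.2358) = 236; θ*₍236₎ = 6.210.
Upper: z₀ + z₂ = 2.077; 1 − a(z₀+z₂) = 0.9065; argument = 2.7231 → 2.72; α₂ = 0.9967; rank = 997; θ*₍997₎ = 12.334.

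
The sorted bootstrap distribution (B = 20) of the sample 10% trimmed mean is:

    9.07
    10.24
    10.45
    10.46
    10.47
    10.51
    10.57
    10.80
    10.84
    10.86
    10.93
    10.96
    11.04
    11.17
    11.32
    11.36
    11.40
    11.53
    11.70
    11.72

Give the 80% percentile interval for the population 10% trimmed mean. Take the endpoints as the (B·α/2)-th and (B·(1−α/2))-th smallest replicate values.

(10.24, 11.53)

α = 0.20; lower rank = 20 × 0.100 = 2; upper rank = 20 × 0.900 = 18.
The 2nd smallest replicate is 10.24; the 18th is 11.53.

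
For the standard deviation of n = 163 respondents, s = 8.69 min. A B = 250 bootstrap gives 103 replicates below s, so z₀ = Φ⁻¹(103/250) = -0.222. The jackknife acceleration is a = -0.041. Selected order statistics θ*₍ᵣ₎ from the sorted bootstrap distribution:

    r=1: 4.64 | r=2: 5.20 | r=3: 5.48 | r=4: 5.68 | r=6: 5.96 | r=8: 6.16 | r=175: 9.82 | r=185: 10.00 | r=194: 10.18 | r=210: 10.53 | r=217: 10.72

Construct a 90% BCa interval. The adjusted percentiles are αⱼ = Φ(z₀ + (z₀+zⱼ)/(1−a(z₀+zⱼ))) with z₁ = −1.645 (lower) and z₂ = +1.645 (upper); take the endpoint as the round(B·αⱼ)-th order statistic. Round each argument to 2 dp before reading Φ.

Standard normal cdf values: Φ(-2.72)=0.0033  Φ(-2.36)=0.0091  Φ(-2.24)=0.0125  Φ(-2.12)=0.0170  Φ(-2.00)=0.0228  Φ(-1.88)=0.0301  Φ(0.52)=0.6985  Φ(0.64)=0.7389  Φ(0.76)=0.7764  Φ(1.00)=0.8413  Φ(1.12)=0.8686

(5.48, 10.72)

Lower: z₀ + z₁ = -0.222 + (-1.645) = -1.867; 1 − a(z₀+z₁) = 1 − (-0.041)(-1.867) = 0.9235; argument = -0.222 + (-1.867)/0.9235 = -2.2438 → -2.24.
α₁ = Φ(-2.24) = 0.0125; rank = round(250 × 0.0125) = 3; θ*₍3₎ = 5.48.
Upper: z₀ + z₂ = 1.423; 1 − a(z₀+z₂) = 1.0583; argument = 1.1226 → 1.12; α₂ = 0.8686; rank = 217; θ*₍217₎ = 10.72.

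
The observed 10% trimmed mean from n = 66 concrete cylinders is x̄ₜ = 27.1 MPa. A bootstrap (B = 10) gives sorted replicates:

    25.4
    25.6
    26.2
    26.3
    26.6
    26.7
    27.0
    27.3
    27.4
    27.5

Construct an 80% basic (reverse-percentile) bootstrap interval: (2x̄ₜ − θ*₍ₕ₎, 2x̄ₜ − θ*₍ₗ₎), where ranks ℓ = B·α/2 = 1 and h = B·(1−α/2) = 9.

Percentile endpoints at ranks 1 and 9: θ*₍1₎ = 25.4, θ*₍9₎ = 27.4.
Basic interval reflects these around x̄ₜ:
  lower = 2 × 27.1 − 27.4 = 26.8
  upper = 2 × 27.1 − 25.4 = 28.8

(26.8, 28.8)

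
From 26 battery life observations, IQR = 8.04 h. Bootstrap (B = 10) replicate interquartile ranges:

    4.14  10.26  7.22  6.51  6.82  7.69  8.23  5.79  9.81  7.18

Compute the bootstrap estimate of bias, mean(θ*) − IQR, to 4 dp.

bias = −0.6750

mean(θ*) = (4.14 + 10.26 + 7.22 + 6.51 + 6.82 + 7.69 + 8.23 + 5.79 + 9.81 + 7.18) / 10 = 7.36500
bias = 7.36500 − 8.04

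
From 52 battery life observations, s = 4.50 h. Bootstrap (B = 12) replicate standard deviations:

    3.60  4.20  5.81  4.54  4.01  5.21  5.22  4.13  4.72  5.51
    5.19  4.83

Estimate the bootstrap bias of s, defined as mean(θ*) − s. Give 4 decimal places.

mean(θ*) = (3.60 + 4.20 + 5.81 + 4.54 + 4.01 + 5.21 + 5.22 + 4.13 + 4.72 + 5.51 + 5.19 + 4.83) / 12 = 4.74750
bias = 4.74750 − 4.50

bias = +0.2475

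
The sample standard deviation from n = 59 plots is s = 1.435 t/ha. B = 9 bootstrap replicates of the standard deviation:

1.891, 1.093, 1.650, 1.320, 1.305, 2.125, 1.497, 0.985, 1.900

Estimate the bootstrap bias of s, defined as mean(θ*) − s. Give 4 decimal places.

mean(θ*) = (1.891 + 1.093 + 1.650 + 1.320 + 1.305 + 2.125 + 1.497 + 0.985 + 1.900) / 9 = 1.52956
bias = 1.52956 − 1.435

bias = +0.0946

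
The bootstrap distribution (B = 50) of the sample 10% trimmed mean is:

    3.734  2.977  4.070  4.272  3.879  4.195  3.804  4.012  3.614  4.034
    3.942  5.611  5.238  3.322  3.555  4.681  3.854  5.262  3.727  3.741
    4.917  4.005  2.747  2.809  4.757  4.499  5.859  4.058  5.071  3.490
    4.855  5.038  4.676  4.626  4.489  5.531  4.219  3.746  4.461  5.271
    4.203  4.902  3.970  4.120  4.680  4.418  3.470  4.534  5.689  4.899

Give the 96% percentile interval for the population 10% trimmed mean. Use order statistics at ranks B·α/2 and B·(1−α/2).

(2.747, 5.689)

Sorted replicates: 2.747, 2.809, 2.977, 3.322, 3.470, 3.490, 3.555, 3.614, 3.727, 3.734, 3.741, 3.746, 3.804, 3.854, 3.879, 3.942, 3.970, 4.005, 4.012, 4.034, 4.058, 4.070, 4.120, 4.195, 4.203, 4.219, 4.272, 4.418, 4.461, 4.489, 4.499, 4.534, 4.626, 4.676, 4.680, 4.681, 4.757, 4.855, 4.899, 4.902, 4.917, 5.038, 5.071, 5.238, 5.262, 5.271, 5.531, 5.611, 5.689, 5.859
α = 0.04; lower rank = 50 × 0.020 = 1; upper rank = 50 × 0.980 = 49.
The 1st smallest replicate is 2.747; the 49th is 5.689.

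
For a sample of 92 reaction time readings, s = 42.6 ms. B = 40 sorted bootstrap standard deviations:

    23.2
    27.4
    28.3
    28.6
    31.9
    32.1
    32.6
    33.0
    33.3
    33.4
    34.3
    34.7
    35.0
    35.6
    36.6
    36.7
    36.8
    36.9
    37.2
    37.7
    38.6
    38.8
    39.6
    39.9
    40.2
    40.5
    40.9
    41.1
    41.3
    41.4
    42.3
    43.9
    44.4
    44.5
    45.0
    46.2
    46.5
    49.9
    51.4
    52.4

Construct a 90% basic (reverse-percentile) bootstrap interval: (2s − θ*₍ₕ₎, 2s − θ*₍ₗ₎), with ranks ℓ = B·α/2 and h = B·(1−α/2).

(35.3, 57.8)

Percentile endpoints at ranks 2 and 38: θ*₍2₎ = 27.4, θ*₍38₎ = 49.9.
Basic interval reflects these around s:
  lower = 2 × 42.6 − 49.9 = 35.3
  upper = 2 × 42.6 − 27.4 = 57.8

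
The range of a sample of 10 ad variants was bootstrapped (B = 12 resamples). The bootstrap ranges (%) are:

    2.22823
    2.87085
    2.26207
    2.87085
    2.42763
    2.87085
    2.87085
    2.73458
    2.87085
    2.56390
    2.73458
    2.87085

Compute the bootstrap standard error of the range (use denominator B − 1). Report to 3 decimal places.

SE* = 0.249

Bootstrap SE is the standard deviation of the 12 replicate ranges.
Mean of replicates: (2.22823 + 2.87085 + 2.26207 + 2.87085 + 2.42763 + 2.87085 + 2.87085 + 2.73458 + 2.87085 + 2.56390 + 2.73458 + 2.87085) / 12 = 32.176090 / 12 = 2.681341
Sum of squared deviations: (−0.453111)² + (+0.189509)² + (−0.419271)² + (+0.189509)² + (−0.253711)² + (+0.189509)² + (+0.189509)² + (+0.053239)² + (+0.189509)² + (−0.117441)² + (+0.053239)² + (+0.189509)² = 0.680410
Variance = 0.680410 / 11 = 0.061855
SE* = √0.061855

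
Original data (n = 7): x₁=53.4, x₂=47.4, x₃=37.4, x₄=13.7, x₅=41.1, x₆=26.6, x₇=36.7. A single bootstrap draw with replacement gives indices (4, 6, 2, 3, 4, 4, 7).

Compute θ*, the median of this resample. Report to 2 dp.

θ* = 26.60

Resample values: 13.7, 26.6, 47.4, 37.4, 13.7, 13.7, 36.7.
Sorted: 13.7, 13.7, 13.7, 26.6, 36.7, 37.4, 47.4
Median = middle value = 26.60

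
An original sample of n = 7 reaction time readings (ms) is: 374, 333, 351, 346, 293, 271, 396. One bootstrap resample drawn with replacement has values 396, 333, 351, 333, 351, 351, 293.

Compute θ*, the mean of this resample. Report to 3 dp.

θ* = 344.000

Mean = (396 + 333 + 351 + 333 + 351 + 351 + 293) / 7 = 2408.0 / 7 = 344.000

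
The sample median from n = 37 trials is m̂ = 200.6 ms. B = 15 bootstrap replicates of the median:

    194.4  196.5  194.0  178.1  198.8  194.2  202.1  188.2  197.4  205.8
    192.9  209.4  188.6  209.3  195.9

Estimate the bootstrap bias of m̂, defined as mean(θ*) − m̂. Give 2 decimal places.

bias = −4.23

mean(θ*) = (194.4 + 196.5 + 194.0 + 178.1 + 198.8 + 194.2 + 202.1 + 188.2 + 197.4 + 205.8 + 192.9 + 209.4 + 188.6 + 209.3 + 195.9) / 15 = 196.373
bias = 196.373 − 200.6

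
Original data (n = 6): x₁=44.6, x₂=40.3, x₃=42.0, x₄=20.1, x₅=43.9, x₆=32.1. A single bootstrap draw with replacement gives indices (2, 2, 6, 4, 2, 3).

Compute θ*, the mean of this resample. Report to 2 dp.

θ* = 35.85

Resample values: 40.3, 40.3, 32.1, 20.1, 40.3, 42.0.
Mean = (40.3 + 40.3 + 32.1 + 20.1 + 40.3 + 42.0) / 6 = 215.10 / 6 = 35.85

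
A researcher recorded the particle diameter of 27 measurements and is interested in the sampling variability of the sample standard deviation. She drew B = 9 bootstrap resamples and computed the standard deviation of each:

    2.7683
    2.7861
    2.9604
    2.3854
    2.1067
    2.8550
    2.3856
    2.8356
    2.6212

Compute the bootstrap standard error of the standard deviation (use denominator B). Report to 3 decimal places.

SE* = 0.266

Bootstrap SE is the standard deviation of the 9 replicate standard deviations.
Mean of replicates: (2.7683 + 2.7861 + 2.9604 + 2.3854 + 2.1067 + 2.8550 + 2.3856 + 2.8356 + 2.6212) / 9 = 23.70430 / 9 = 2.63381
Sum of squared deviations: (+0.13449)² + (+0.15229)² + (+0.32659)² + (−0.24841)² + (−0.52711)² + (+0.22119)² + (−0.24821)² + (+0.20179)² + (−0.01261)² = 0.63890
Variance = 0.63890 / 9 = 0.07099
SE* = √0.07099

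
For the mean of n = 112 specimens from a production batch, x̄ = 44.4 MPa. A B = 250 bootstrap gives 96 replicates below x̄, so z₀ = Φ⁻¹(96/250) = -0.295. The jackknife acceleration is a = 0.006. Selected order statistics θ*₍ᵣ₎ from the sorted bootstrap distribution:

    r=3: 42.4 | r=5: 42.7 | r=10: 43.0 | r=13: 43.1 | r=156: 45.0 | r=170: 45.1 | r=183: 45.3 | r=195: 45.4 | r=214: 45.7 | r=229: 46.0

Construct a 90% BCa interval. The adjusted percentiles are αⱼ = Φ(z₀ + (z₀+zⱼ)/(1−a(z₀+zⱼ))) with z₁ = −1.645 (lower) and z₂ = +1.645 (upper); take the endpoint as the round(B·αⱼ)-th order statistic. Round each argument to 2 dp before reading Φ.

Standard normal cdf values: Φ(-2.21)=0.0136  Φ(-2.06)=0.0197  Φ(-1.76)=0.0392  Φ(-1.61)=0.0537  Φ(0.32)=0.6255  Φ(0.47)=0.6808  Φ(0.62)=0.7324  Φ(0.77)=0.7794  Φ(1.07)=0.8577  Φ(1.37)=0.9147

Lower: z₀ + z₁ = -0.295 + (-1.645) = -1.940; 1 − a(z₀+z₁) = 1 − (0.006)(-1.940) = 1.0116; argument = -0.295 + (-1.940)/1.0116 = -2.2127 → -2.21.
α₁ = Φ(-2.21) = 0.0136; rank = round(250 × 0.0136) = 3; θ*₍3₎ = 42.4.
Upper: z₀ + z₂ = 1.350; 1 − a(z₀+z₂) = 0.9919; argument = 1.0660 → 1.07; α₂ = 0.8577; rank = 214; θ*₍214₎ = 45.7.

(42.4, 45.7)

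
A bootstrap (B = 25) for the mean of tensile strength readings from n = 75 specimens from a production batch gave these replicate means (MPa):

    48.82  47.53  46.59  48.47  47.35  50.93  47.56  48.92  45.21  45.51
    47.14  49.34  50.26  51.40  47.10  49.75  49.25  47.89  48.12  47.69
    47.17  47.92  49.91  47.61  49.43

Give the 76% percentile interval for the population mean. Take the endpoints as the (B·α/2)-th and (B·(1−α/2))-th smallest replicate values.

(46.59, 49.91)

Sorted replicates: 45.21, 45.51, 46.59, 47.10, 47.14, 47.17, 47.35, 47.53, 47.56, 47.61, 47.69, 47.89, 47.92, 48.12, 48.47, 48.82, 48.92, 49.25, 49.34, 49.43, 49.75, 49.91, 50.26, 50.93, 51.40
α = 0.24; lower rank = 25 × 0.120 = 3; upper rank = 25 × 0.880 = 22.
The 3rd smallest replicate is 46.59; the 22nd is 49.91.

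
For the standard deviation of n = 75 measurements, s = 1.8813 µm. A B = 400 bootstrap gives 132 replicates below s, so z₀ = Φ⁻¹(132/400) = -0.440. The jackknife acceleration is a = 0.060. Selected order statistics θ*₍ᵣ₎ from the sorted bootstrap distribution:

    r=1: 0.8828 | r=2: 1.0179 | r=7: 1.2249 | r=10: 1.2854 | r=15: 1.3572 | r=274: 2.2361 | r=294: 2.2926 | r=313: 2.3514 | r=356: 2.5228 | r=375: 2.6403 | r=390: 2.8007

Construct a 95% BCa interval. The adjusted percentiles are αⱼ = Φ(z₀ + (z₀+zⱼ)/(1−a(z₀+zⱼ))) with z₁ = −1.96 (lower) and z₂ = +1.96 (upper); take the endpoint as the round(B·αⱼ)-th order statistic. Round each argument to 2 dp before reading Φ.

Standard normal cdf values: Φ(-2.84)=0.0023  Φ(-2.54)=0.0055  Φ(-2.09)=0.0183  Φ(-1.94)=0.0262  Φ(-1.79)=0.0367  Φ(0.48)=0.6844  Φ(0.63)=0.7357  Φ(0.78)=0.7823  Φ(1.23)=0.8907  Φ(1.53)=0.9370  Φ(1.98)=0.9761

(1.0179, 2.5228)

Lower: z₀ + z₁ = -0.440 + (-1.960) = -2.400; 1 − a(z₀+z₁) = 1 − (0.060)(-2.400) = 1.1440; argument = -0.440 + (-2.400)/1.1440 = -2.5379 → -2.54.
α₁ = Φ(-2.54) = 0.0055; rank = round(400 × 0.0055) = 2; θ*₍2₎ = 1.0179.
Upper: z₀ + z₂ = 1.520; 1 − a(z₀+z₂) = 0.9088; argument = 1.2325 → 1.23; α₂ = 0.8907; rank = 356; θ*₍356₎ = 2.5228.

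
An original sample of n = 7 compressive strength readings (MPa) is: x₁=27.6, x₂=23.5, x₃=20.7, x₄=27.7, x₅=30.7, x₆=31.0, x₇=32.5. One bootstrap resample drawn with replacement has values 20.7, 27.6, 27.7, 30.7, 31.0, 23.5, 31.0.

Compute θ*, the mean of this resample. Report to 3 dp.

θ* = 27.457

Mean = (20.7 + 27.6 + 27.7 + 30.7 + 31.0 + 23.5 + 31.0) / 7 = 192.20 / 7 = 27.457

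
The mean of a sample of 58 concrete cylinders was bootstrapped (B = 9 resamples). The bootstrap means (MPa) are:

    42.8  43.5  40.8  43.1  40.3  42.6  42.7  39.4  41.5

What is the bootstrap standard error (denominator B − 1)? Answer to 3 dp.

SE* = 1.419

Bootstrap SE is the standard deviation of the 9 replicate means.
Mean of replicates: (42.8 + 43.5 + 40.8 + 43.1 + 40.3 + 42.6 + 42.7 + 39.4 + 41.5) / 9 = 376.7000 / 9 = 41.8556
Sum of squared deviations: (+0.9444)² + (+1.6444)² + (−1.0556)² + (+1.2444)² + (−1.5556)² + (+0.7444)² + (+0.8444)² + (−2.4556)² + (−0.3556)² = 16.1022
Variance = 16.1022 / 8 = 2.0128
SE* = √2.0128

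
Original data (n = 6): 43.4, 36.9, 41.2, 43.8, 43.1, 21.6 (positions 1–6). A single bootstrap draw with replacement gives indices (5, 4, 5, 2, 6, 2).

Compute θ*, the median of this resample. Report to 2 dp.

Resample values: 43.1, 43.8, 43.1, 36.9, 21.6, 36.9.
Sorted: 21.6, 36.9, 36.9, 43.1, 43.1, 43.8
Median = average of the two middle values = 40.00

θ* = 40.00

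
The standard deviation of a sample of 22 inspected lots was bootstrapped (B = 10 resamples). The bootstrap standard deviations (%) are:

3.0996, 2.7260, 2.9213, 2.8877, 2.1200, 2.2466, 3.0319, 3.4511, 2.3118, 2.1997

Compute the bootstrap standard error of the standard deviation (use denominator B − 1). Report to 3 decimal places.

Bootstrap SE is the standard deviation of the 10 replicate standard deviations.
Mean of replicates: (3.0996 + 2.7260 + 2.9213 + 2.8877 + 2.1200 + 2.2466 + 3.0319 + 3.4511 + 2.3118 + 2.1997) / 10 = 26.99570 / 10 = 2.69957
Sum of squared deviations: (+0.40003)² + (+0.02643)² + (+0.22173)² + (+0.18813)² + (−0.57957)² + (−0.45297)² + (+0.33233)² + (+0.75153)² + (−0.38777)² + (−0.49987)² = 1.86184
Variance = 1.86184 / 9 = 0.20687
SE* = √0.20687

SE* = 0.455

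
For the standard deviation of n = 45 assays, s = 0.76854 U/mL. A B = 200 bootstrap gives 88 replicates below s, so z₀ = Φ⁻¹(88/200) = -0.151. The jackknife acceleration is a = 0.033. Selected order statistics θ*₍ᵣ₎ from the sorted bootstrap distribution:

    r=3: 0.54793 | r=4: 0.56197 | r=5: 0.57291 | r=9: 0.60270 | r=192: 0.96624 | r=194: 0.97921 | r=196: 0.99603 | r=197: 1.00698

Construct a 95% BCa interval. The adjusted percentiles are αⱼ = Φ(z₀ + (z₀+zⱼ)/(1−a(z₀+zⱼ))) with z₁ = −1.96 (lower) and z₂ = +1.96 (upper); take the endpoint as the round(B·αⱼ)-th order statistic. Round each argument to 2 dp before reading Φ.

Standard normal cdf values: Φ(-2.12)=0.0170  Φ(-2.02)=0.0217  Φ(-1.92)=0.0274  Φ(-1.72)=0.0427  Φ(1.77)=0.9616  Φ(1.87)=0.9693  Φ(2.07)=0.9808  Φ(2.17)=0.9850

Lower: z₀ + z₁ = -0.151 + (-1.960) = -2.111; 1 − a(z₀+z₁) = 1 − (0.033)(-2.111) = 1.0697; argument = -0.151 + (-2.111)/1.0697 = -2.1245 → -2.12.
α₁ = Φ(-2.12) = 0.0170; rank = round(200 × 0.0170) = 3; θ*₍3₎ = 0.54793.
Upper: z₀ + z₂ = 1.809; 1 − a(z₀+z₂) = 0.9403; argument = 1.7728 → 1.77; α₂ = 0.9616; rank = 192; θ*₍192₎ = 0.96624.

(0.54793, 0.96624)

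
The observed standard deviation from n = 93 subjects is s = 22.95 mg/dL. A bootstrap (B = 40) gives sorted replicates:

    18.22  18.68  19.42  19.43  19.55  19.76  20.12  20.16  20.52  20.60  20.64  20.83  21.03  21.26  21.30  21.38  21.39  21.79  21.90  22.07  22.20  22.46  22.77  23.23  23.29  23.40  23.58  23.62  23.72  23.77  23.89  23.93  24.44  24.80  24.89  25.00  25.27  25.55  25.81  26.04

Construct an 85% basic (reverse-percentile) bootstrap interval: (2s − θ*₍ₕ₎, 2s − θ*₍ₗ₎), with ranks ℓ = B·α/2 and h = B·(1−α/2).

Percentile endpoints at ranks 3 and 37: θ*₍3₎ = 19.42, θ*₍37₎ = 25.27.
Basic interval reflects these around s:
  lower = 2 × 22.95 − 25.27 = 20.63
  upper = 2 × 22.95 − 19.42 = 26.48

(20.63, 26.48)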